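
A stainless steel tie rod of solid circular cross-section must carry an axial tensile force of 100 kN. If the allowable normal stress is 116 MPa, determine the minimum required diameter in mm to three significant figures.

Required area A ≥ P/σ_allow = 100000/116 = 862.1 mm².
For a solid circular section, d ≥ √(4A/π) = 33.13 mm.

33.1 mm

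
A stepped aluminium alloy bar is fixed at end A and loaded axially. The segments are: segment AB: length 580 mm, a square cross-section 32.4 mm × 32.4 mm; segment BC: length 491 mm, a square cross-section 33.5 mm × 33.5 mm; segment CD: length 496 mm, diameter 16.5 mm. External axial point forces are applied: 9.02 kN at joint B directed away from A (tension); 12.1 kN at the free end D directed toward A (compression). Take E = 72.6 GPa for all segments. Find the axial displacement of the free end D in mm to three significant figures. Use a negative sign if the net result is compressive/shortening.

Internal axial forces (sectioning from the free end, tension +): N_CD = -12.1 kN, N_BC = -12.1 kN, N_AB = -3.08 kN.
A_AB = 1050 mm².
A_BC = 1122 mm².
A_CD = 213.8 mm².
δ_AB = -3080·580/(1050·72600) = -0.02344 mm
δ_BC = -12100·491/(1122·72600) = -0.07292 mm
δ_CD = -12100·496/(213.8·72600) = -0.3866 mm
δ = Σδ_i = -0.483 mm.

-0.483 mm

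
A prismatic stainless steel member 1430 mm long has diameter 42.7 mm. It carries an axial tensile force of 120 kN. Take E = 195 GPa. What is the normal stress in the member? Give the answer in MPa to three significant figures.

A = 1432 mm².
σ = N/A = 120000/1432 = 83.8 MPa.

83.8 MPa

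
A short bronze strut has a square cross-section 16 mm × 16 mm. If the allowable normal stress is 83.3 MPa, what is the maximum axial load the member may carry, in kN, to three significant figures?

21.3 kN

A = 256 mm².
P_max = σ_allow · A = 83.3 · 256 = 21320 N = 21.32 kN.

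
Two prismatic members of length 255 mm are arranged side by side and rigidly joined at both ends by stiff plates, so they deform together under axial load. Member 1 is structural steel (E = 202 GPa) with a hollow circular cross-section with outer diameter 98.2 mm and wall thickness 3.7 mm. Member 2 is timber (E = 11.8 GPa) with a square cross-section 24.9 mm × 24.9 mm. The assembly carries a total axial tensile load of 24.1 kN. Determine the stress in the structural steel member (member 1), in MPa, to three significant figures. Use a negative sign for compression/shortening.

21.2 MPa

A_1 = 1098 mm².
A_2 = 620 mm².
Equal strain + equilibrium ⇒ each member carries load in proportion to AE: A₁E₁ = 221900000 N, A₂E₂ = 7316000 N, ΣAE = 229200000 N.
σ₁ = P·E₁/ΣAE = 24100·202000/229200000 = 21.24 MPa.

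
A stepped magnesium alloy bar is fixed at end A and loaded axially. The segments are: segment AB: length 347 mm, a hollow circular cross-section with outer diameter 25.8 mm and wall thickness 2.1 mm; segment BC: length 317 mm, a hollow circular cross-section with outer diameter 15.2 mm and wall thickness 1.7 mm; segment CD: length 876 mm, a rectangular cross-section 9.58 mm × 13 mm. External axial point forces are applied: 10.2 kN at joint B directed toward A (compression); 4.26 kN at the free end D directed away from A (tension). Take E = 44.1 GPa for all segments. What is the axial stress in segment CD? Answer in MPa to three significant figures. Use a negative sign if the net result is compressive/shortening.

Internal axial forces (sectioning from the free end, tension +): N_CD = 4.26 kN, N_BC = 4.26 kN, N_AB = -5.94 kN.
A_CD = 124.5 mm².
σ_CD = N_CD/A_CD = 4260/124.5 = 34.21 MPa.

34.2 MPa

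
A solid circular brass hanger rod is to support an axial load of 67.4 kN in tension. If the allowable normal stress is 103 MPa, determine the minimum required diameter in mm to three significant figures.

28.9 mm

Required area A ≥ P/σ_allow = 67400/103 = 654.4 mm².
For a solid circular section, d ≥ √(4A/π) = 28.86 mm.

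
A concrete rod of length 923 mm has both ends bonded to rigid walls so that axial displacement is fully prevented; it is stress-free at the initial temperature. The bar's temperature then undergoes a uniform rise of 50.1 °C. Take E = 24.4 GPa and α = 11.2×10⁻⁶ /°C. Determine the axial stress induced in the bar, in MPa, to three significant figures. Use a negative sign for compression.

-13.7 MPa

Free thermal expansion αLΔT = 11.2e-6 · 923 · 50.1 = 0.5179 mm.
The walls impose strain ε = −(0.5179)/923 = -5.6112e-04; σ = Eε = 24400 · -5.6112e-04 = -13.69 MPa.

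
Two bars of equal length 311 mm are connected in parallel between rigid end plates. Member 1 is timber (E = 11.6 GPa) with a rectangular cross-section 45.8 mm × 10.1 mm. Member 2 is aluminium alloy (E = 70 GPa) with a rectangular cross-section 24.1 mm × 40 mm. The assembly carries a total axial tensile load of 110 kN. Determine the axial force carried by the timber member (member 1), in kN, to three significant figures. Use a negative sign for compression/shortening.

8.10 kN

A_1 = 462.6 mm².
A_2 = 964 mm².
Equal strain + equilibrium ⇒ each member carries load in proportion to AE: A₁E₁ = 5366000 N, A₂E₂ = 67480000 N, ΣAE = 72850000 N.
F₁ = P·A₁E₁/ΣAE = 110000·5366000/72850000 = 8103 N.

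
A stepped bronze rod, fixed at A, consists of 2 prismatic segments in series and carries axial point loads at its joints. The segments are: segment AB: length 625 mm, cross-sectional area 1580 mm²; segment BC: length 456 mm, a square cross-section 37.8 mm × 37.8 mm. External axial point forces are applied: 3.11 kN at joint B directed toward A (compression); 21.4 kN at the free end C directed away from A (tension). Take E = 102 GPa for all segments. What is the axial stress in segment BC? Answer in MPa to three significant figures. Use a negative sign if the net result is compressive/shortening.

Internal axial forces (sectioning from the free end, tension +): N_BC = 21.4 kN, N_AB = 18.29 kN.
A_BC = 1429 mm².
σ_BC = N_BC/A_BC = 21400/1429 = 14.98 MPa.

15.0 MPa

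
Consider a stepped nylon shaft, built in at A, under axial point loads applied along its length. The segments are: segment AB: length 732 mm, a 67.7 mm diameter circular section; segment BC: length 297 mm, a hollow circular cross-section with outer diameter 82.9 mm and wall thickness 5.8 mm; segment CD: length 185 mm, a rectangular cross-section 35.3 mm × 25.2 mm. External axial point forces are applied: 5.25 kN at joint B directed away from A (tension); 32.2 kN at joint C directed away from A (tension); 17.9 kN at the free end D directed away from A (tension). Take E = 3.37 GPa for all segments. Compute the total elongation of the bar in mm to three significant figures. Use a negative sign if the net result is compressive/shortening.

Internal axial forces (sectioning from the free end, tension +): N_CD = 17.9 kN, N_BC = 50.1 kN, N_AB = 55.35 kN.
A_AB = 3600 mm².
A_BC = 1405 mm².
A_CD = 889.6 mm².
δ_AB = 55350·732/(3600·3370) = 3.34 mm
δ_BC = 50100·297/(1405·3370) = 3.143 mm
δ_CD = 17900·185/(889.6·3370) = 1.105 mm
δ = Σδ_i = 7.587 mm.

7.59 mm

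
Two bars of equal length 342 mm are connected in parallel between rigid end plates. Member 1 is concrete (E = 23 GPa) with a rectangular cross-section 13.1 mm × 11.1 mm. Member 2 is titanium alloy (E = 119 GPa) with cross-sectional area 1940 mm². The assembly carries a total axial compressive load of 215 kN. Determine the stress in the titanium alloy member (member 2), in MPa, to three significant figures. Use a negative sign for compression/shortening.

A_1 = 145.4 mm².
Equal strain + equilibrium ⇒ each member carries load in proportion to AE: A₁E₁ = 3344000 N, A₂E₂ = 230900000 N, ΣAE = 234200000 N.
σ₂ = P·E₂/ΣAE = -215000·119000/234200000 = -109.2 MPa.

-109 MPa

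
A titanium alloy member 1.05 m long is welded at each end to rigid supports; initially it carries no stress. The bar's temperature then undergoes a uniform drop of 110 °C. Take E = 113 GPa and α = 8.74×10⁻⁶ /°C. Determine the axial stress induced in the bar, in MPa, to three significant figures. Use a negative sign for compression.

Free thermal expansion αLΔT = 8.74e-6 · 1050 · -110 = -1.009 mm.
The walls impose strain ε = −(-1.009)/1050 = 9.6140e-04; σ = Eε = 113000 · 9.6140e-04 = 108.6 MPa.

109 MPa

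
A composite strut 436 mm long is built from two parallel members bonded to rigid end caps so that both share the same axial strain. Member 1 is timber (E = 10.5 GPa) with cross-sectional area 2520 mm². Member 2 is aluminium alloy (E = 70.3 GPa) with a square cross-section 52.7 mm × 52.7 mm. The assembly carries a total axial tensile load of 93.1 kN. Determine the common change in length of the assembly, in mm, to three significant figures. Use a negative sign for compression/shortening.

0.183 mm

A_2 = 2777 mm².
Equal strain + equilibrium ⇒ each member carries load in proportion to AE: A₁E₁ = 26460000 N, A₂E₂ = 195200000 N, ΣAE = 221700000 N.
δ = PL/ΣAE = 93100·436/221700000 = 0.1831 mm.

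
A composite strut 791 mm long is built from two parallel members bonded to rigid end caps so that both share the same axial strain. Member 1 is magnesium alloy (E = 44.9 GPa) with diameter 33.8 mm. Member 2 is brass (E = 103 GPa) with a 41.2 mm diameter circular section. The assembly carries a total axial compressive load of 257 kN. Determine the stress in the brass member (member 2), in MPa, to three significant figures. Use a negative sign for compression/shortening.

-149 MPa

A_1 = 897.3 mm².
A_2 = 1333 mm².
Equal strain + equilibrium ⇒ each member carries load in proportion to AE: A₁E₁ = 40290000 N, A₂E₂ = 137300000 N, ΣAE = 177600000 N.
σ₂ = P·E₂/ΣAE = -257000·103000/177600000 = -149 MPa.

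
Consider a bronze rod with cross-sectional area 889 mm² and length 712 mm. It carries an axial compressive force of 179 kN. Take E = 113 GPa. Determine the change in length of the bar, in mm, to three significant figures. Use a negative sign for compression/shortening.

-1.27 mm

δ_mech = NL/(AE) = -179000·712/(889·113000) = -1.269 mm.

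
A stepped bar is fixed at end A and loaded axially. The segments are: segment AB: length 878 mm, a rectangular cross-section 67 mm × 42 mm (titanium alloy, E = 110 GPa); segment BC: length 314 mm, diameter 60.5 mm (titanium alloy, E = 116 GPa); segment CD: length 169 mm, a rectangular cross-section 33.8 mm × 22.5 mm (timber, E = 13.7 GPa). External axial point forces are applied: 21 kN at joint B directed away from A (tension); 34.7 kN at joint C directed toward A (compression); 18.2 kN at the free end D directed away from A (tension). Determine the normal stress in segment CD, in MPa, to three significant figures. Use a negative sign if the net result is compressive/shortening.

23.9 MPa

Internal axial forces (sectioning from the free end, tension +): N_CD = 18.2 kN, N_BC = -16.5 kN, N_AB = 4.5 kN.
A_CD = 760.5 mm².
σ_CD = N_CD/A_CD = 18200/760.5 = 23.93 MPa.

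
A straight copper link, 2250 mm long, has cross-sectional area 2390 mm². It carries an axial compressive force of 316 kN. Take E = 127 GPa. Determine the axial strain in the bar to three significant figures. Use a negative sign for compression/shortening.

σ = N/A = -132.2 MPa; ε = σ/E = -132.2/127000 = -1.041e-03.

-0.00104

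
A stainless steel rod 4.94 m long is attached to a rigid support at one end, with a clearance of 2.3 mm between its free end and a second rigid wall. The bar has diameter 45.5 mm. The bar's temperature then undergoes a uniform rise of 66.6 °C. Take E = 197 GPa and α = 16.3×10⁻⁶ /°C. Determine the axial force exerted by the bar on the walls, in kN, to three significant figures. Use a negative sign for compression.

Free thermal expansion αLΔT = 16.3e-6 · 4940 · 66.6 = 5.363 mm.
The walls engage after the gap closes; constrained expansion = 5.363 − 2.3 = 3.063 mm.
The walls impose strain ε = −(3.063)/4940 = -6.1999e-04; σ = Eε = 197000 · -6.1999e-04 = -122.1 MPa.
Wall reaction R = σ·A = -122.1·1626 = -198600 N = -198.6 kN.

-199 kN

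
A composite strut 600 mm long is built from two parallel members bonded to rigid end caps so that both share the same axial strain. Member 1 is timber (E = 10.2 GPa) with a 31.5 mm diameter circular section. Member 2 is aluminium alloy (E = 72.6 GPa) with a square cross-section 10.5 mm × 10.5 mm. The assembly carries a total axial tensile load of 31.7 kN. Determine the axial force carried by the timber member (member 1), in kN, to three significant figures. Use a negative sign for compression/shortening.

15.8 kN

A_1 = 779.3 mm².
A_2 = 110.2 mm².
Equal strain + equilibrium ⇒ each member carries load in proportion to AE: A₁E₁ = 7949000 N, A₂E₂ = 8004000 N, ΣAE = 15950000 N.
F₁ = P·A₁E₁/ΣAE = 31700·7949000/15950000 = 15800 N.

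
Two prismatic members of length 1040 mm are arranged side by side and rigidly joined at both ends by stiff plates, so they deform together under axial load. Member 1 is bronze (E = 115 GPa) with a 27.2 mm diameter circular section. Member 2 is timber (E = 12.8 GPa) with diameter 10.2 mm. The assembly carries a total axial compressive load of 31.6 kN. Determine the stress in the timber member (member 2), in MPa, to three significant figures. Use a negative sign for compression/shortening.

A_1 = 581.1 mm².
A_2 = 81.71 mm².
Equal strain + equilibrium ⇒ each member carries load in proportion to AE: A₁E₁ = 66820000 N, A₂E₂ = 1046000 N, ΣAE = 67870000 N.
σ₂ = P·E₂/ΣAE = -31600·12800/67870000 = -5.96 MPa.

-5.96 MPa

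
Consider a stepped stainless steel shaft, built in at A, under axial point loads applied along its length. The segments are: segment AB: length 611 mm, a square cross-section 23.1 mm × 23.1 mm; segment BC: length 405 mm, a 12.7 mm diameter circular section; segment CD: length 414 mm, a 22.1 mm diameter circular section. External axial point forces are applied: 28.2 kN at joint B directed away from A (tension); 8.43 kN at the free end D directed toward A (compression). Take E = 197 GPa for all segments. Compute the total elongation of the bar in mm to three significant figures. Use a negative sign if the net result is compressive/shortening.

Internal axial forces (sectioning from the free end, tension +): N_CD = -8.43 kN, N_BC = -8.43 kN, N_AB = 19.77 kN.
A_AB = 533.6 mm².
A_BC = 126.7 mm².
A_CD = 383.6 mm².
δ_AB = 19770·611/(533.6·197000) = 0.1149 mm
δ_BC = -8430·405/(126.7·197000) = -0.1368 mm
δ_CD = -8430·414/(383.6·197000) = -0.04618 mm
δ = Σδ_i = -0.06808 mm.

-0.0681 mm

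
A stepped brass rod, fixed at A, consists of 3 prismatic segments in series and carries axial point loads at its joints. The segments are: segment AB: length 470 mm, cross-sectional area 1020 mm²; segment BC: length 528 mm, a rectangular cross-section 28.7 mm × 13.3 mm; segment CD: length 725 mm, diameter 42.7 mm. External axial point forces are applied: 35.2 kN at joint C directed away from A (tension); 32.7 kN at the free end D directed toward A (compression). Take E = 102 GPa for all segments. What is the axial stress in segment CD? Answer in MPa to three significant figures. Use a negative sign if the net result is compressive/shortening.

Internal axial forces (sectioning from the free end, tension +): N_CD = -32.7 kN, N_BC = 2.5 kN, N_AB = 2.5 kN.
A_CD = 1432 mm².
σ_CD = N_CD/A_CD = -32700/1432 = -22.84 MPa.

-22.8 MPa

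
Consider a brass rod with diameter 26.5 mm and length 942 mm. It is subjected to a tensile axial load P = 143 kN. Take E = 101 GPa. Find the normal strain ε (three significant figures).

0.00257

A = 551.5 mm².
σ = N/A = 259.3 MPa; ε = σ/E = 259.3/101000 = 2.567e-03.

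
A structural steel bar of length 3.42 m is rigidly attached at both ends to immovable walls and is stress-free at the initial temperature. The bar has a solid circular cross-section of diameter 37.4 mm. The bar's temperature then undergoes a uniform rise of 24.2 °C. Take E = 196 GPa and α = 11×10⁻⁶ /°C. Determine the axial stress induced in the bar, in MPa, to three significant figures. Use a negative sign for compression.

-52.2 MPa

Free thermal expansion αLΔT = 11e-6 · 3420 · 24.2 = 0.9104 mm.
The walls impose strain ε = −(0.9104)/3420 = -2.6620e-04; σ = Eε = 196000 · -2.6620e-04 = -52.18 MPa.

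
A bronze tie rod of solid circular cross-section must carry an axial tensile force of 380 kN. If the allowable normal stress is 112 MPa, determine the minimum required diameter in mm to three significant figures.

65.7 mm

Required area A ≥ P/σ_allow = 380000/112 = 3393 mm².
For a solid circular section, d ≥ √(4A/π) = 65.73 mm.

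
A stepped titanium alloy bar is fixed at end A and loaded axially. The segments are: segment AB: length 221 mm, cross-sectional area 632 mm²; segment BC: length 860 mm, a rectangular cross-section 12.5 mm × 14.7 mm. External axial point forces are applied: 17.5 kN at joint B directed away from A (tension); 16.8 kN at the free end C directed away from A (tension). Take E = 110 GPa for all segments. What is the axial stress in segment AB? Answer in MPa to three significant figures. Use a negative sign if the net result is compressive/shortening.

Internal axial forces (sectioning from the free end, tension +): N_BC = 16.8 kN, N_AB = 34.3 kN.
σ_AB = N_AB/A_AB = 34300/632 = 54.27 MPa.

54.3 MPa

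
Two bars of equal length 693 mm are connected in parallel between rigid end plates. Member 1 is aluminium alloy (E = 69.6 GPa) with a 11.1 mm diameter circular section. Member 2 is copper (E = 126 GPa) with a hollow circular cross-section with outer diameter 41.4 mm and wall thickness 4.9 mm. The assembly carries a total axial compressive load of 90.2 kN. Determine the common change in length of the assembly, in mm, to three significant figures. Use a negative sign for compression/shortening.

-0.806 mm

A_1 = 96.77 mm².
A_2 = 561.9 mm².
Equal strain + equilibrium ⇒ each member carries load in proportion to AE: A₁E₁ = 6735000 N, A₂E₂ = 70800000 N, ΣAE = 77530000 N.
δ = PL/ΣAE = -90200·693/77530000 = -0.8062 mm.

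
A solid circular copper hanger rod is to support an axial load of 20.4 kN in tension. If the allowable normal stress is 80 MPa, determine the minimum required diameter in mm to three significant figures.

18.0 mm

Required area A ≥ P/σ_allow = 20400/80 = 255 mm².
For a solid circular section, d ≥ √(4A/π) = 18.02 mm.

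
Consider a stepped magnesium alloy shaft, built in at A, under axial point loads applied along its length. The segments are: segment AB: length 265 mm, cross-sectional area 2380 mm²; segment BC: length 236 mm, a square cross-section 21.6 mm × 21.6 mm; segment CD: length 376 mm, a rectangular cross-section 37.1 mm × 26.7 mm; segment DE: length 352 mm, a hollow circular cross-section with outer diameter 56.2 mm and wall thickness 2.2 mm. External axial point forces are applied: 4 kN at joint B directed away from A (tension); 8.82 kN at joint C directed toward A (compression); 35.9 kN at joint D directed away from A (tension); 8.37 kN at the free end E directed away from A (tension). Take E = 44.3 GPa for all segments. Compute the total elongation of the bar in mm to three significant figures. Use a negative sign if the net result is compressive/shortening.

Internal axial forces (sectioning from the free end, tension +): N_DE = 8.37 kN, N_CD = 44.27 kN, N_BC = 35.45 kN, N_AB = 39.45 kN.
A_BC = 466.6 mm².
A_CD = 990.6 mm².
A_DE = 373.2 mm².
δ_AB = 39450·265/(2380·44300) = 0.09915 mm
δ_BC = 35450·236/(466.6·44300) = 0.4048 mm
δ_CD = 44270·376/(990.6·44300) = 0.3793 mm
δ_DE = 8370·352/(373.2·44300) = 0.1782 mm
δ = Σδ_i = 1.061 mm.

1.06 mm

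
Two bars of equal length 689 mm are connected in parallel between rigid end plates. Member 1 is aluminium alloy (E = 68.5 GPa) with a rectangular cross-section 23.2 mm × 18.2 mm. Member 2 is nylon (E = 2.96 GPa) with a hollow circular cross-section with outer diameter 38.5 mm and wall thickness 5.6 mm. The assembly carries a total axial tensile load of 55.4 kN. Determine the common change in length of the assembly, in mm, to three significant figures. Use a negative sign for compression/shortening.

A_1 = 422.2 mm².
A_2 = 578.8 mm².
Equal strain + equilibrium ⇒ each member carries load in proportion to AE: A₁E₁ = 28920000 N, A₂E₂ = 1713000 N, ΣAE = 30640000 N.
δ = PL/ΣAE = 55400·689/30640000 = 1.246 mm.

1.25 mm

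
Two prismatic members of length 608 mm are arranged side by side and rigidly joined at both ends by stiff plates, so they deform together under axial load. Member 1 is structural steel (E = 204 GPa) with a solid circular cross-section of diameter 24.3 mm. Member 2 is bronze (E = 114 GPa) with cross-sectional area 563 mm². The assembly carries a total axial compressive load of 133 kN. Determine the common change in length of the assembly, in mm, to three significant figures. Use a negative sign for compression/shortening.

-0.509 mm

A_1 = 463.8 mm².
Equal strain + equilibrium ⇒ each member carries load in proportion to AE: A₁E₁ = 94610000 N, A₂E₂ = 64180000 N, ΣAE = 158800000 N.
δ = PL/ΣAE = -133000·608/158800000 = -0.5092 mm.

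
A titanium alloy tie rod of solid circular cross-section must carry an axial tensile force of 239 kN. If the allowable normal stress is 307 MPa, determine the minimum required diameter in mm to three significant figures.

Required area A ≥ P/σ_allow = 239000/307 = 778.5 mm².
For a solid circular section, d ≥ √(4A/π) = 31.48 mm.

31.5 mm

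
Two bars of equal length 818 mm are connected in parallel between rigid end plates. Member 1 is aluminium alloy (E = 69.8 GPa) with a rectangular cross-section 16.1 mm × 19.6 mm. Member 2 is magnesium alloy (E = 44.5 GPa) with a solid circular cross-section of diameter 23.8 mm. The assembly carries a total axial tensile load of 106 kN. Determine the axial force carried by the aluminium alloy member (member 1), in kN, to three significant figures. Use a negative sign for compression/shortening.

A_1 = 315.6 mm².
A_2 = 444.9 mm².
Equal strain + equilibrium ⇒ each member carries load in proportion to AE: A₁E₁ = 22030000 N, A₂E₂ = 19800000 N, ΣAE = 41820000 N.
F₁ = P·A₁E₁/ΣAE = 106000·22030000/41820000 = 55820 N.

55.8 kN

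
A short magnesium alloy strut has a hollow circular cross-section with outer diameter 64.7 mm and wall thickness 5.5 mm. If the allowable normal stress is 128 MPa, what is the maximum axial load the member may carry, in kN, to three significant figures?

131 kN

A = 1023 mm².
P_max = σ_allow · A = 128 · 1023 = 130900 N = 130.9 kN.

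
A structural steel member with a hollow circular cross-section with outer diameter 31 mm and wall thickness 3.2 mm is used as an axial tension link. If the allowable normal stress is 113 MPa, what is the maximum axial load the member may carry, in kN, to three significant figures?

A = 279.5 mm².
P_max = σ_allow · A = 113 · 279.5 = 31580 N = 31.58 kN.

31.6 kN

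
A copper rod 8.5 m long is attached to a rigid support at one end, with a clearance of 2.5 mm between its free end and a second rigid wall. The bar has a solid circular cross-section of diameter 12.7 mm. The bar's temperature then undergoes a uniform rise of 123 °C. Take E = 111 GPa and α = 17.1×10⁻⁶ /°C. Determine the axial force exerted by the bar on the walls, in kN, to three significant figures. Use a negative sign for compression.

-25.4 kN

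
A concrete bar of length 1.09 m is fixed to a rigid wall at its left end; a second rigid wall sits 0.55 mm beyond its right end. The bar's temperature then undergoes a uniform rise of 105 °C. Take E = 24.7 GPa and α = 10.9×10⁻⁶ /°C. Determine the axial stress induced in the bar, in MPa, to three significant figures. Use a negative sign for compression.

Free thermal expansion αLΔT = 10.9e-6 · 1090 · 105 = 1.248 mm.
The walls engage after the gap closes; constrained expansion = 1.248 − 0.55 = 0.6975 mm.
The walls impose strain ε = −(0.6975)/1090 = -6.3991e-04; σ = Eε = 24700 · -6.3991e-04 = -15.81 MPa.

-15.8 MPa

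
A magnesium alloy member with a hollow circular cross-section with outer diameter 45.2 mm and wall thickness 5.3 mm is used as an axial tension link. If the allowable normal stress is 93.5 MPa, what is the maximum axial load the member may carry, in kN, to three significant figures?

A = 664.4 mm².
P_max = σ_allow · A = 93.5 · 664.4 = 62120 N = 62.12 kN.

62.1 kN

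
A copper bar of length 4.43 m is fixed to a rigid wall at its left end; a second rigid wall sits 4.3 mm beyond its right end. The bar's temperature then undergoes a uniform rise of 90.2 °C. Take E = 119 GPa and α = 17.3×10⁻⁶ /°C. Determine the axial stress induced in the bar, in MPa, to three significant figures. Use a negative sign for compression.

Free thermal expansion αLΔT = 17.3e-6 · 4430 · 90.2 = 6.913 mm.
The walls engage after the gap closes; constrained expansion = 6.913 − 4.3 = 2.613 mm.
The walls impose strain ε = −(2.613)/4430 = -5.8981e-04; σ = Eε = 119000 · -5.8981e-04 = -70.19 MPa.

-70.2 MPa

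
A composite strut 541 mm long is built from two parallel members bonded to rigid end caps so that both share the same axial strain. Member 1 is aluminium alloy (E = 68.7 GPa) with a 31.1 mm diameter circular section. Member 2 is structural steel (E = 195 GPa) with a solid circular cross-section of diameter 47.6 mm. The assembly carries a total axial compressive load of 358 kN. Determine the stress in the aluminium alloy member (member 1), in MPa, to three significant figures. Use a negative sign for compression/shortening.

A_1 = 759.6 mm².
A_2 = 1780 mm².
Equal strain + equilibrium ⇒ each member carries load in proportion to AE: A₁E₁ = 52190000 N, A₂E₂ = 347000000 N, ΣAE = 399200000 N.
σ₁ = P·E₁/ΣAE = -358000·68700/399200000 = -61.61 MPa.

-61.6 MPa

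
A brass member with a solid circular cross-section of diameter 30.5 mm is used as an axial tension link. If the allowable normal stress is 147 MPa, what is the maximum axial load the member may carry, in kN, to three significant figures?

107 kN

A = 730.6 mm².
P_max = σ_allow · A = 147 · 730.6 = 107400 N = 107.4 kN.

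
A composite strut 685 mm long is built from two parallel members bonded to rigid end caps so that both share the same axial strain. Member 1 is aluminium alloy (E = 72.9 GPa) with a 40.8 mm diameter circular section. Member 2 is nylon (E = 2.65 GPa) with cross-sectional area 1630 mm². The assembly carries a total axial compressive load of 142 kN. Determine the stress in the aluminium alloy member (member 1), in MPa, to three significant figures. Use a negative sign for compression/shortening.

-104 MPa

A_1 = 1307 mm².
Equal strain + equilibrium ⇒ each member carries load in proportion to AE: A₁E₁ = 95310000 N, A₂E₂ = 4320000 N, ΣAE = 99630000 N.
σ₁ = P·E₁/ΣAE = -142000·72900/99630000 = -103.9 MPa.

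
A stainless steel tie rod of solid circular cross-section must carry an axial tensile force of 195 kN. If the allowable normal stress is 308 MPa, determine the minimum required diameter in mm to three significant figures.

28.4 mm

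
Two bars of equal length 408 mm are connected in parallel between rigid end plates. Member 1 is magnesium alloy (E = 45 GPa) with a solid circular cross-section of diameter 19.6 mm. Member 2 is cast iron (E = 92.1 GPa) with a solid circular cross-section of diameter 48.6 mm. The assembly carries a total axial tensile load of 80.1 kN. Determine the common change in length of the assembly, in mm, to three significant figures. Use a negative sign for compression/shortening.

0.177 mm

A_1 = 301.7 mm².
A_2 = 1855 mm².
Equal strain + equilibrium ⇒ each member carries load in proportion to AE: A₁E₁ = 13580000 N, A₂E₂ = 170900000 N, ΣAE = 184400000 N.
δ = PL/ΣAE = 80100·408/184400000 = 0.1772 mm.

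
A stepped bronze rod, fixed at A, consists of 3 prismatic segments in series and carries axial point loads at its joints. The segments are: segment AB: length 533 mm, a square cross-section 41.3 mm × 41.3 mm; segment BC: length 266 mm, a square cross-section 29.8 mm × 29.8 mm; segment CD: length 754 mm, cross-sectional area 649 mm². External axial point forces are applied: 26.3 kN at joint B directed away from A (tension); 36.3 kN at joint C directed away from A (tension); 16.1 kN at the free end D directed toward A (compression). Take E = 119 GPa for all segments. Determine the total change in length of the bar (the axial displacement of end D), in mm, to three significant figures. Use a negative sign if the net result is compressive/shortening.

0.0158 mm

Internal axial forces (sectioning from the free end, tension +): N_CD = -16.1 kN, N_BC = 20.2 kN, N_AB = 46.5 kN.
A_AB = 1706 mm².
A_BC = 888 mm².
δ_AB = 46500·533/(1706·119000) = 0.1221 mm
δ_BC = 20200·266/(888·119000) = 0.05085 mm
δ_CD = -16100·754/(649·119000) = -0.1572 mm
δ = Σδ_i = 0.01577 mm.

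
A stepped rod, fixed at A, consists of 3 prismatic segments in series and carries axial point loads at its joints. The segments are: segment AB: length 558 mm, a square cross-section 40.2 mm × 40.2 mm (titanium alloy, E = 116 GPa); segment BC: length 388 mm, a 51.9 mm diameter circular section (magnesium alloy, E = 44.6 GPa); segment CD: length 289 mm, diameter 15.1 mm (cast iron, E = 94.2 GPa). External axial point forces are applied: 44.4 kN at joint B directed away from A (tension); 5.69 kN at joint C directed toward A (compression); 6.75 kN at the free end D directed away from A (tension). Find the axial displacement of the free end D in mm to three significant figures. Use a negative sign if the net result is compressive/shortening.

Internal axial forces (sectioning from the free end, tension +): N_CD = 6.75 kN, N_BC = 1.06 kN, N_AB = 45.46 kN.
A_AB = 1616 mm².
A_BC = 2116 mm².
A_CD = 179.1 mm².
δ_AB = 45460·558/(1616·116000) = 0.1353 mm
δ_BC = 1060·388/(2116·44600) = 0.004359 mm
δ_CD = 6750·289/(179.1·94200) = 0.1156 mm
δ = Σδ_i = 0.2553 mm.

0.255 mm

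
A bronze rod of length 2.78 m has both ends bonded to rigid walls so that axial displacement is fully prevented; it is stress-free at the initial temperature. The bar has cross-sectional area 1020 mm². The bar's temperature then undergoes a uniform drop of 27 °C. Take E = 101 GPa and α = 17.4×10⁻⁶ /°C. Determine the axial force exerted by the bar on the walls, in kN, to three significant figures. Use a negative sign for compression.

Free thermal expansion αLΔT = 17.4e-6 · 2780 · -27 = -1.306 mm.
The walls impose strain ε = −(-1.306)/2780 = 4.6980e-04; σ = Eε = 101000 · 4.6980e-04 = 47.45 MPa.
Wall reaction R = σ·A = 47.45·1020 = 48400 N = 48.4 kN.

48.4 kN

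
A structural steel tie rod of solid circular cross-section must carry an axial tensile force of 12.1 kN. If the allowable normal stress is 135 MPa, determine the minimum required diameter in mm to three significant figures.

10.7 mm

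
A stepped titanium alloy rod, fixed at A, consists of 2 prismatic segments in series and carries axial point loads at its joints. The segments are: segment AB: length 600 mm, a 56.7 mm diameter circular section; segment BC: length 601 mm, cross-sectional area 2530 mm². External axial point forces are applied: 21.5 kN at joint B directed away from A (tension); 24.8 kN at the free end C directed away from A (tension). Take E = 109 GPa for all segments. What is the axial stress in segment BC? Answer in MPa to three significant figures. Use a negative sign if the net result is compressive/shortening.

Internal axial forces (sectioning from the free end, tension +): N_BC = 24.8 kN, N_AB = 46.3 kN.
σ_BC = N_BC/A_BC = 24800/2530 = 9.802 MPa.

9.80 MPa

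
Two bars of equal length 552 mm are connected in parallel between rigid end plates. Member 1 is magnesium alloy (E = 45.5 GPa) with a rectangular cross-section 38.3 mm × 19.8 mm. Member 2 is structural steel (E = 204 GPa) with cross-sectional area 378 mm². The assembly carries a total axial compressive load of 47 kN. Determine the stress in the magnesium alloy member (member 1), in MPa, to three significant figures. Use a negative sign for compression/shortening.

A_1 = 758.3 mm².
Equal strain + equilibrium ⇒ each member carries load in proportion to AE: A₁E₁ = 34500000 N, A₂E₂ = 77110000 N, ΣAE = 111600000 N.
σ₁ = P·E₁/ΣAE = -47000·45500/111600000 = -19.16 MPa.

-19.2 MPa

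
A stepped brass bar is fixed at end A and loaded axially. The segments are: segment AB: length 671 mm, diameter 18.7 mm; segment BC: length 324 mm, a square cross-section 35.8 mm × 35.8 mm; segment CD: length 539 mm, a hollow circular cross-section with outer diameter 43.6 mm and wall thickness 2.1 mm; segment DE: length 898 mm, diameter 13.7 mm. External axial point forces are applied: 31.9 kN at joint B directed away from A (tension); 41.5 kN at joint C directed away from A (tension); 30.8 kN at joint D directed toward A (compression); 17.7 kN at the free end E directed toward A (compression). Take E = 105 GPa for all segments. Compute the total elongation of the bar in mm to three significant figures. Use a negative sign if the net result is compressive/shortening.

-1.37 mm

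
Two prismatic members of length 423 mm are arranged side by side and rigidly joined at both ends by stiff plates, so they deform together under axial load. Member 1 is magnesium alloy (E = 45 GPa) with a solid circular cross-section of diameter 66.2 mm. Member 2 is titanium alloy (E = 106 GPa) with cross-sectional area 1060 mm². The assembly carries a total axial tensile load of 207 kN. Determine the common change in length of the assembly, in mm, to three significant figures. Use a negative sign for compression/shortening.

0.328 mm

A_1 = 3442 mm².
Equal strain + equilibrium ⇒ each member carries load in proportion to AE: A₁E₁ = 154900000 N, A₂E₂ = 112400000 N, ΣAE = 267200000 N.
δ = PL/ΣAE = 207000·423/267200000 = 0.3276 mm.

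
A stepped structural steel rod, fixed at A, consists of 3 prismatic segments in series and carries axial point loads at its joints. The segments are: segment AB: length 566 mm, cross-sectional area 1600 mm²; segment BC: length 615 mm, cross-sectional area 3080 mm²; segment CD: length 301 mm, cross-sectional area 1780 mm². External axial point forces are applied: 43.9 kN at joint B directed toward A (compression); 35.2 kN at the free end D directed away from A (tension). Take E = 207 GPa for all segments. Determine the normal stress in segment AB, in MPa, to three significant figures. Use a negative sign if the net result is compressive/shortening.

-5.44 MPa

Internal axial forces (sectioning from the free end, tension +): N_CD = 35.2 kN, N_BC = 35.2 kN, N_AB = -8.7 kN.
σ_AB = N_AB/A_AB = -8700/1600 = -5.437 MPa.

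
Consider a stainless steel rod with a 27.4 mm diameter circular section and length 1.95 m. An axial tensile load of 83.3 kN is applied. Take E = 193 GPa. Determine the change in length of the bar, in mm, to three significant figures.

1.43 mm

A = 589.6 mm².
δ_mech = NL/(AE) = 83300·1950/(589.6·193000) = 1.427 mm.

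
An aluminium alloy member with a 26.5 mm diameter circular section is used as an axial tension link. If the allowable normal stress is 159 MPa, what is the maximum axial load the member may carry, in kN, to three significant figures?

87.7 kN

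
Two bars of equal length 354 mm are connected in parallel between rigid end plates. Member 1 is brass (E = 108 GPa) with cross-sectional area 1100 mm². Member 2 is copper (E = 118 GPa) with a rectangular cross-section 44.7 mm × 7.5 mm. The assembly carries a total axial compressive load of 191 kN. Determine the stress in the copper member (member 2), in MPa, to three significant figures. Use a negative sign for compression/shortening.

-142 MPa

A_2 = 335.2 mm².
Equal strain + equilibrium ⇒ each member carries load in proportion to AE: A₁E₁ = 118800000 N, A₂E₂ = 39560000 N, ΣAE = 158400000 N.
σ₂ = P·E₂/ΣAE = -191000·118000/158400000 = -142.3 MPa.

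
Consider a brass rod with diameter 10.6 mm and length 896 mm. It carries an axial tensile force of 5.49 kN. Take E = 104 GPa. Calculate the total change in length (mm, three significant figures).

0.536 mm

A = 88.25 mm².
δ_mech = NL/(AE) = 5490·896/(88.25·104000) = 0.536 mm.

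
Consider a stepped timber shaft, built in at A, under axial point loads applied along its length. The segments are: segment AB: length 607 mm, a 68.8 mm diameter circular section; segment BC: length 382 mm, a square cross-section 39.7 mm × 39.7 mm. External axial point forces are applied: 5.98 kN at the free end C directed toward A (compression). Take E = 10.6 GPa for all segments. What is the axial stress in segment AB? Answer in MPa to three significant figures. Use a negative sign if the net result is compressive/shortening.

Internal axial forces (sectioning from the free end, tension +): N_BC = -5.98 kN, N_AB = -5.98 kN.
A_AB = 3718 mm².
σ_AB = N_AB/A_AB = -5980/3718 = -1.609 MPa.

-1.61 MPa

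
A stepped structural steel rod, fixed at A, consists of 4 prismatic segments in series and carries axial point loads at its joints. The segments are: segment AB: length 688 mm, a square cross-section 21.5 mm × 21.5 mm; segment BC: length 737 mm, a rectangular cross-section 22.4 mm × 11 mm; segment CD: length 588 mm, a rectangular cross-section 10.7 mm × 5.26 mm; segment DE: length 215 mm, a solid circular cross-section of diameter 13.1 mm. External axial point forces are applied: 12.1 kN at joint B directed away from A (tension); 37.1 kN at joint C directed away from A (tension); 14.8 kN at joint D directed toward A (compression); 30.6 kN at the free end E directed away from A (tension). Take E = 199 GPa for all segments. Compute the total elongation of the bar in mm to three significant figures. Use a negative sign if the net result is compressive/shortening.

Internal axial forces (sectioning from the free end, tension +): N_DE = 30.6 kN, N_CD = 15.8 kN, N_BC = 52.9 kN, N_AB = 65 kN.
A_AB = 462.2 mm².
A_BC = 246.4 mm².
A_CD = 56.28 mm².
A_DE = 134.8 mm².
δ_AB = 65000·688/(462.2·199000) = 0.4862 mm
δ_BC = 52900·737/(246.4·199000) = 0.7951 mm
δ_CD = 15800·588/(56.28·199000) = 0.8295 mm
δ_DE = 30600·215/(134.8·199000) = 0.2453 mm
δ = Σδ_i = 2.356 mm.

2.36 mm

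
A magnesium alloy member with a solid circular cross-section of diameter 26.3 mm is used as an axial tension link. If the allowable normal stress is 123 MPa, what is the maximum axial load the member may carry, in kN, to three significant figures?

A = 543.3 mm².
P_max = σ_allow · A = 123 · 543.3 = 66820 N = 66.82 kN.

66.8 kN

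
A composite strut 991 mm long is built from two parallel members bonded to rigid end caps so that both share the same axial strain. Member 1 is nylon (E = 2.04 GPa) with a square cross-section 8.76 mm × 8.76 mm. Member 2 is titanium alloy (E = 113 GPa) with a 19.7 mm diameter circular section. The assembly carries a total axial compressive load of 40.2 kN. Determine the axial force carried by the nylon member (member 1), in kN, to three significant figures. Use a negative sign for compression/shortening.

-0.182 kN

A_1 = 76.74 mm².
A_2 = 304.8 mm².
Equal strain + equilibrium ⇒ each member carries load in proportion to AE: A₁E₁ = 156500 N, A₂E₂ = 34440000 N, ΣAE = 34600000 N.
F₁ = P·A₁E₁/ΣAE = -40200·156500/34600000 = -181.9 N.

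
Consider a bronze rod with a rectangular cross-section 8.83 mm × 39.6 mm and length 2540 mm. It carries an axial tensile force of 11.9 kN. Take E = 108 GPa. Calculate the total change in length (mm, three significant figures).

A = 349.7 mm².
δ_mech = NL/(AE) = 11900·2540/(349.7·108000) = 0.8004 mm.

0.800 mm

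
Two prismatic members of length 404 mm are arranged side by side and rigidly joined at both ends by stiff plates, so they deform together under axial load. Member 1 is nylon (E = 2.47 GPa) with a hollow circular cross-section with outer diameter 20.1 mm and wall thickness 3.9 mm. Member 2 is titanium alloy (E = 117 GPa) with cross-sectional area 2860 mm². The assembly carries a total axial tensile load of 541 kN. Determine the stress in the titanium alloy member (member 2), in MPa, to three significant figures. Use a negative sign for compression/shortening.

A_1 = 198.5 mm².
Equal strain + equilibrium ⇒ each member carries load in proportion to AE: A₁E₁ = 490300 N, A₂E₂ = 334600000 N, ΣAE = 335100000 N.
σ₂ = P·E₂/ΣAE = 541000·117000/335100000 = 188.9 MPa.

189 MPa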